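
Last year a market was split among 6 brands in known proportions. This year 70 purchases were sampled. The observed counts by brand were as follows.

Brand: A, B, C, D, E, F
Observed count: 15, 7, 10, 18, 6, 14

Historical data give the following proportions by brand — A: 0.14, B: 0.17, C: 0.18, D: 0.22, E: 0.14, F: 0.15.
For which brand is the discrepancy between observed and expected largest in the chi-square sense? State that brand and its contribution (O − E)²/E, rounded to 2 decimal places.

A, 2.76

Expected counts E_i = n·p_i: 70×0.14 = 9.8, 70×0.17 = 11.9, 70×0.18 = 12.6, 70×0.22 = 15.4, 70×0.14 = 9.8, 70×0.15 = 10.5.
A: (15 − 9.8)²/9.8 = 27.04/9.8 = 2.759
B: (7 − 11.9)²/11.9 = 24.01/11.9 = 2.018
C: (10 − 12.6)²/12.6 = 6.76/12.6 = 0.537
D: (18 − 15.4)²/15.4 = 6.76/15.4 = 0.439
E: (6 − 9.8)²/9.8 = 14.44/9.8 = 1.473
F: (14 − 10.5)²/10.5 = 12.25/10.5 = 1.167
The largest term is for A: 2.76.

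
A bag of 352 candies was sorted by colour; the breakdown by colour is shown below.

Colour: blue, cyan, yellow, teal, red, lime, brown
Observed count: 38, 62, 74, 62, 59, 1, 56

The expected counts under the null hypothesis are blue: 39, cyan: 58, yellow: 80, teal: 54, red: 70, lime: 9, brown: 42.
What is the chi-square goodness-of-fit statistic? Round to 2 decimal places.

15.44

χ² = (38−39)²/39 + (62−58)²/58 + (74−80)²/80 + (62−54)²/54 + (59−70)²/70 + (1−9)²/9 + (56−42)²/42
   = 0.026 + 0.276 + 0.450 + 1.185 + 1.729 + 7.111 + 4.667
Sum = 15.44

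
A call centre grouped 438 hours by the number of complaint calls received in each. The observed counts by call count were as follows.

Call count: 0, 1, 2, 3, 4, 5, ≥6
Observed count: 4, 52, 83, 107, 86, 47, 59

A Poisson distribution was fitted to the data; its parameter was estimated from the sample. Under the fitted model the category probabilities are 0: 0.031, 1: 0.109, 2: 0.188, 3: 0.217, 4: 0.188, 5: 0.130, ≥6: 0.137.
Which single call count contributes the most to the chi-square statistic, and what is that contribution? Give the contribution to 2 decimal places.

Expected counts E_i = n·p_i: 438×0.031 = 13.578, 438×0.109 = 47.742, 438×0.188 = 82.344, 438×0.217 = 95.046, 438×0.188 = 82.344, 438×0.130 = 56.94, 438×0.137 = 60.006.
cat         O        E   (O−E)²/E
0           4   13.578      6.756
1          52   47.742      0.380
2          83   82.344      0.005
3         107   95.046      1.503
4          86   82.344      0.162
5          47    56.94      1.735
≥6         59   60.006      0.017
The largest term is for 0: 6.76.

0, 6.76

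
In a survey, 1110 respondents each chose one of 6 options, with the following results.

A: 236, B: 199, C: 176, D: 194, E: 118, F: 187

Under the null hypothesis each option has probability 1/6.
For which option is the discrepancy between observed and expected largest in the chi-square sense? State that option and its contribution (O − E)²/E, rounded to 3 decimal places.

E, 24.265

Under H₀ each category has probability 1/6, so each expected count is 1110/6 = 185.
cat         O        E   (O−E)²/E
A         236      185    14.0595
B         199      185     1.0595
C         176      185     0.4378
D         194      185     0.4378
E         118      185    24.2649
F         187      185     0.0216
The largest term is for E: 24.265.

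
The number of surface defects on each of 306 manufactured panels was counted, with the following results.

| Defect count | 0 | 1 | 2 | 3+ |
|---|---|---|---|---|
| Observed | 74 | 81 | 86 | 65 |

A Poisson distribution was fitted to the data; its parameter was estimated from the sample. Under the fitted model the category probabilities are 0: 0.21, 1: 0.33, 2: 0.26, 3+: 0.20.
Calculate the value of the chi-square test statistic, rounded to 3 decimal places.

Expected counts E_i = n·p_i: 306×0.21 = 64.26, 306×0.33 = 100.98, 306×0.26 = 79.56, 306×0.20 = 61.2.
0: (74 − 64.26)²/64.26 = 94.8676/64.26 = 1.4763
1: (81 − 100.98)²/100.98 = 399.2004/100.98 = 3.9533
2: (86 − 79.56)²/79.56 = 41.4736/79.56 = 0.5213
3+: (65 − 61.2)²/61.2 = 14.44/61.2 = 0.2359
Sum = 6.187

6.187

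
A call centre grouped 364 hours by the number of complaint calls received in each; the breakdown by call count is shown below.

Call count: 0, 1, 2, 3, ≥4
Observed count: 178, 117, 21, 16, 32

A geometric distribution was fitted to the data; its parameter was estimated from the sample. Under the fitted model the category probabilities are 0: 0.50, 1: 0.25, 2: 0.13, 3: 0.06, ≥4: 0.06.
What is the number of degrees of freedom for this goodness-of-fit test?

There are k = 5 categories and 1 parameter estimated from the data, so df = 5 − 1 − 1 = 3.

3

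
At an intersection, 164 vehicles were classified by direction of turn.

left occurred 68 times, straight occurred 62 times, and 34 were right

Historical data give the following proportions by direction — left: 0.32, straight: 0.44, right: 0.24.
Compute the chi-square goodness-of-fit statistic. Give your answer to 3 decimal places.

6.750

Expected counts E_i = n·p_i: 164×0.32 = 52.48, 164×0.44 = 72.16, 164×0.24 = 39.36.
cat           O        E   (O−E)²/E
left         68    52.48     4.5898
straight     62    72.16     1.4305
right        34    39.36     0.7299
Sum = 6.750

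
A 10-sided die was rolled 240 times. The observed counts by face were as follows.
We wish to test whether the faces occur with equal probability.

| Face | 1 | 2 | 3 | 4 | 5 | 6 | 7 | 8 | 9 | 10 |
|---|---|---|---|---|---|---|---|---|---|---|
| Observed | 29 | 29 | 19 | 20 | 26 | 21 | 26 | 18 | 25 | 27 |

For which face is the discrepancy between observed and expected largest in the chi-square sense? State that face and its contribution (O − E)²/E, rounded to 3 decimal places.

8, 1.500

Under H₀ each category has probability 1/10, so each expected count is 240/10 = 24.
1: (29 − 24)²/24 = 25/24 = 1.0417
2: (29 − 24)²/24 = 25/24 = 1.0417
3: (19 − 24)²/24 = 25/24 = 1.0417
4: (20 − 24)²/24 = 16/24 = 0.6667
5: (26 − 24)²/24 = 4/24 = 0.1667
6: (21 − 24)²/24 = 9/24 = 0.3750
7: (26 − 24)²/24 = 4/24 = 0.1667
8: (18 − 24)²/24 = 36/24 = 1.5000
9: (25 − 24)²/24 = 1/24 = 0.0417
10: (27 − 24)²/24 = 9/24 = 0.3750
The largest term is for 8: 1.500.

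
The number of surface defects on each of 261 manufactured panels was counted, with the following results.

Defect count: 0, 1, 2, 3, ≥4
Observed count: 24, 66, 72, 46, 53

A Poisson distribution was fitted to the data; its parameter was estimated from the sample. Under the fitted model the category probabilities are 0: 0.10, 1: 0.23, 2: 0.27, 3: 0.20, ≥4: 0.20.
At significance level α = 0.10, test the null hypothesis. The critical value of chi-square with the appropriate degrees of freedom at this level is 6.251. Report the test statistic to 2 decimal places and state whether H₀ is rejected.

Expected counts E_i = n·p_i: 261×0.10 = 26.1, 261×0.23 = 60.03, 261×0.27 = 70.47, 261×0.20 = 52.2, 261×0.20 = 52.2.
cat         O        E   (O−E)²/E
0          24     26.1      0.169
1          66    60.03      0.594
2          72    70.47      0.033
3          46     52.2      0.736
≥4         53     52.2      0.012
Sum = 1.54
df = 3. Since 1.54 < 6.251, we do not reject H₀.

1.54; do not reject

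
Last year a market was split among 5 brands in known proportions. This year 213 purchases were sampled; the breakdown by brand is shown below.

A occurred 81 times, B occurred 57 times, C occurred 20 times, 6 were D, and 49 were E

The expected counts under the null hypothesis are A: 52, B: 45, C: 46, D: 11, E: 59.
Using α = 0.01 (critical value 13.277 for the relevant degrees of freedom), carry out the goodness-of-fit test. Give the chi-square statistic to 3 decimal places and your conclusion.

A: (81 − 52)²/52 = 841/52 = 16.1731
B: (57 − 45)²/45 = 144/45 = 3.2000
C: (20 − 46)²/46 = 676/46 = 14.6957
D: (6 − 11)²/11 = 25/11 = 2.2727
E: (49 − 59)²/59 = 100/59 = 1.6949
Sum = 38.036
df = 4. Since 38.036 > 13.277, we reject H₀.

38.036; reject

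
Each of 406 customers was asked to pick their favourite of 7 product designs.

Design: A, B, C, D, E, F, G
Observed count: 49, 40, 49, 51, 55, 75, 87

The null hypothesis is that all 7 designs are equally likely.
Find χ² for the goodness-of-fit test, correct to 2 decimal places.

28.86

Under H₀ each category has probability 1/7, so each expected count is 406/7 = 58.
A: (49 − 58)²/58 = 81/58 = 1.397
B: (40 − 58)²/58 = 324/58 = 5.586
C: (49 − 58)²/58 = 81/58 = 1.397
D: (51 − 58)²/58 = 49/58 = 0.845
E: (55 − 58)²/58 = 9/58 = 0.155
F: (75 − 58)²/58 = 289/58 = 4.983
G: (87 − 58)²/58 = 841/58 = 14.500
Sum = 28.86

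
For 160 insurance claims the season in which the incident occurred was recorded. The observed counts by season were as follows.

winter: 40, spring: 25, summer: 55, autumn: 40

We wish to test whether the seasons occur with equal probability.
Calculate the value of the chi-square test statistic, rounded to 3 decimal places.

Under H₀ each category has probability 1/4, so each expected count is 160/4 = 40.
cat         O        E   (O−E)²/E
winter     40       40     0.0000
spring     25       40     5.6250
summer     55       40     5.6250
autumn     40       40     0.0000
Sum = 11.250

11.250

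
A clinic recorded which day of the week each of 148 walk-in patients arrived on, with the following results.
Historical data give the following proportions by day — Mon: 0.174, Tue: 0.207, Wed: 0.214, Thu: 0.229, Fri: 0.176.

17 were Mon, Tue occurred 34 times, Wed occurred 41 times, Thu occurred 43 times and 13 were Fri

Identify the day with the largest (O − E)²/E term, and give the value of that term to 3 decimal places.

Expected counts E_i = n·p_i: 148×0.174 = 25.752, 148×0.207 = 30.636, 148×0.214 = 31.672, 148×0.229 = 33.892, 148×0.176 = 26.048.
Mon: (17 − 25.752)²/25.752 = 76.597504/25.752 = 2.9744
Tue: (34 − 30.636)²/30.636 = 11.316496/30.636 = 0.3694
Wed: (41 − 31.672)²/31.672 = 87.011584/31.672 = 2.7473
Thu: (43 − 33.892)²/33.892 = 82.955664/33.892 = 2.4476
Fri: (13 − 26.048)²/26.048 = 170.250304/26.048 = 6.5360
The largest term is for Fri: 6.536.

Fri, 6.536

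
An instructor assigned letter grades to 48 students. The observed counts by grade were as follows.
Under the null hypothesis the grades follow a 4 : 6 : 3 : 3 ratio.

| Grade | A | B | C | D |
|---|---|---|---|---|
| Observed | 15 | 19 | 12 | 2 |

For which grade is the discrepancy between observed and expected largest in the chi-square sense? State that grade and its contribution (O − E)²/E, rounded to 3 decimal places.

D, 5.444

Ratio total = 16. Expected counts: 48×4/16 = 12, 48×6/16 = 18, 48×3/16 = 9, 48×3/16 = 9.
A: (15 − 12)²/12 = 9/12 = 0.7500
B: (19 − 18)²/18 = 1/18 = 0.0556
C: (12 − 9)²/9 = 9/9 = 1.0000
D: (2 − 9)²/9 = 49/9 = 5.4444
The largest term is for D: 5.444.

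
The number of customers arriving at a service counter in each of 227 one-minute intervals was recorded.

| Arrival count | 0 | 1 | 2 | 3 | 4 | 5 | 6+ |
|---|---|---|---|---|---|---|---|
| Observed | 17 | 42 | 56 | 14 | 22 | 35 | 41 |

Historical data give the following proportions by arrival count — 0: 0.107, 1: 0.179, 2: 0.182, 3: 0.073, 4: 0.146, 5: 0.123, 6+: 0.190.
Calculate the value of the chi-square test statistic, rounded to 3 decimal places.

13.499

Expected counts E_i = n·p_i: 227×0.107 = 24.289, 227×0.179 = 40.633, 227×0.182 = 41.314, 227×0.073 = 16.571, 227×0.146 = 33.142, 227×0.123 = 27.921, 227×0.190 = 43.13.
cat         O        E   (O−E)²/E
0          17   24.289     2.1874
1          42   40.633     0.0460
2          56   41.314     5.2205
3          14   16.571     0.3989
4          22   33.142     3.7458
5          35   27.921     1.7948
6+         41    43.13     0.1052
Sum = 13.499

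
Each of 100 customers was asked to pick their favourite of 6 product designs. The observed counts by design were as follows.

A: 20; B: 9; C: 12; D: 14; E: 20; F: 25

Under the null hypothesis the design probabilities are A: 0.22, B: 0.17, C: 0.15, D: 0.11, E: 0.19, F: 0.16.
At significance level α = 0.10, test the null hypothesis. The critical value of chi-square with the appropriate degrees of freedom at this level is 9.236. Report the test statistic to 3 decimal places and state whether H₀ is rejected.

10.480; reject

Expected counts E_i = n·p_i: 100×0.22 = 22, 100×0.17 = 17, 100×0.15 = 15, 100×0.11 = 11, 100×0.19 = 19, 100×0.16 = 16.
χ² = (20−22)²/22 + (9−17)²/17 + (12−15)²/15 + (14−11)²/11 + (20−19)²/19 + (25−16)²/16
   = 0.1818 + 3.7647 + 0.6000 + 0.8182 + 0.0526 + 5.0625
Sum = 10.480
df = 5. Since 10.480 > 9.236, we reject H₀.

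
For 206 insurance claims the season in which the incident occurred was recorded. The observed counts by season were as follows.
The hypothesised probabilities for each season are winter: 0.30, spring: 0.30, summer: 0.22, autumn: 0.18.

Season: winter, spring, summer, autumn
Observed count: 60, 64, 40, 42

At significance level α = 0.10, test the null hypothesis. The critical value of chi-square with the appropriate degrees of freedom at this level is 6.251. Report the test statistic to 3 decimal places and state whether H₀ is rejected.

1.408; do not reject

Expected counts E_i = n·p_i: 206×0.30 = 61.8, 206×0.30 = 61.8, 206×0.22 = 45.32, 206×0.18 = 37.08.
cat         O        E   (O−E)²/E
winter     60     61.8     0.0524
spring     64     61.8     0.0783
summer     40    45.32     0.6245
autumn     42    37.08     0.6528
Sum = 1.408
df = 3. Since 1.408 < 6.251, we do not reject H₀.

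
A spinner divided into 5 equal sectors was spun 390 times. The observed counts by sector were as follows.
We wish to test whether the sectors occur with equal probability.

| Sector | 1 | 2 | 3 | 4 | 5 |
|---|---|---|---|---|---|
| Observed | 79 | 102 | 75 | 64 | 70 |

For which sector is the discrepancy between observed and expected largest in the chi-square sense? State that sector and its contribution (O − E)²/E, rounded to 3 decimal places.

Under H₀ each category has probability 1/5, so each expected count is 390/5 = 78.
cat         O        E   (O−E)²/E
1          79       78     0.0128
2         102       78     7.3846
3          75       78     0.1154
4          64       78     2.5128
5          70       78     0.8205
The largest term is for 2: 7.385.

2, 7.385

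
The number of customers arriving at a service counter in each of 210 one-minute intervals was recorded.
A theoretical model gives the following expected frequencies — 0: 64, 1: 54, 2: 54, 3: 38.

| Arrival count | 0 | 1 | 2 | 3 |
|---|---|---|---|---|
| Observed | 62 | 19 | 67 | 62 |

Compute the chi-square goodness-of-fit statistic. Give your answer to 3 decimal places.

41.035

χ² = (62−64)²/64 + (19−54)²/54 + (67−54)²/54 + (62−38)²/38
   = 0.0625 + 22.6852 + 3.1296 + 15.1579
Sum = 41.035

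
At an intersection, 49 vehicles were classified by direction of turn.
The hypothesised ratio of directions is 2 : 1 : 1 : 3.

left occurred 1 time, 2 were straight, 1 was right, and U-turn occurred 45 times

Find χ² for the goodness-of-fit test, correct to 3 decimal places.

Ratio total = 7. Expected counts: 49×2/7 = 14, 49×1/7 = 7, 49×1/7 = 7, 49×3/7 = 21.
cat           O        E   (O−E)²/E
left          1       14    12.0714
straight      2        7     3.5714
right         1        7     5.1429
U-turn       45       21    27.4286
Sum = 48.214

48.214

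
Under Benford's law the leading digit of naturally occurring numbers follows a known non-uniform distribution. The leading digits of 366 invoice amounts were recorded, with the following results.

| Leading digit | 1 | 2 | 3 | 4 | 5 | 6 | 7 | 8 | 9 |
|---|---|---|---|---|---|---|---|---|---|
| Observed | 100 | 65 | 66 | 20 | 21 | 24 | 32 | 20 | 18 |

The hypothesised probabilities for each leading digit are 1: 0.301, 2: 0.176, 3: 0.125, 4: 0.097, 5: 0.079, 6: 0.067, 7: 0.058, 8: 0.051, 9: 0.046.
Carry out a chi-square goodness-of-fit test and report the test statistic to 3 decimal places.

24.495

Expected counts E_i = n·p_i: 366×0.301 = 110.166, 366×0.176 = 64.416, 366×0.125 = 45.75, 366×0.097 = 35.502, 366×0.079 = 28.914, 366×0.067 = 24.522, 366×0.058 = 21.228, 366×0.051 = 18.666, 366×0.046 = 16.836.
χ² = (100−110.166)²/110.166 + (65−64.416)²/64.416 + (66−45.75)²/45.75 + (20−35.502)²/35.502 + (21−28.914)²/28.914 + (24−24.522)²/24.522 + (32−21.228)²/21.228 + (20−18.666)²/18.666 + (18−16.836)²/16.836
   = 0.9381 + 0.0053 + 8.9631 + 6.7690 + 2.1661 + 0.0111 + 5.4662 + 0.0953 + 0.0805
Sum = 24.495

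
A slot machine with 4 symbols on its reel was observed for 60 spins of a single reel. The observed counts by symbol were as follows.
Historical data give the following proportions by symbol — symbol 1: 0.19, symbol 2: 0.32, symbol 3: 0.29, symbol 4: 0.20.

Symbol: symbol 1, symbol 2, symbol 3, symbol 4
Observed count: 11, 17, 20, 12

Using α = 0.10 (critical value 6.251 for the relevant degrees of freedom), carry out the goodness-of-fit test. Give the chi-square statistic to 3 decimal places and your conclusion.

0.655; do not reject

Expected counts E_i = n·p_i: 60×0.19 = 11.4, 60×0.32 = 19.2, 60×0.29 = 17.4, 60×0.20 = 12.
cat           O        E   (O−E)²/E
symbol 1     11     11.4     0.0140
symbol 2     17     19.2     0.2521
symbol 3     20     17.4     0.3885
symbol 4     12       12     0.0000
Sum = 0.655
df = 3. Since 0.655 < 6.251, we do not reject H₀.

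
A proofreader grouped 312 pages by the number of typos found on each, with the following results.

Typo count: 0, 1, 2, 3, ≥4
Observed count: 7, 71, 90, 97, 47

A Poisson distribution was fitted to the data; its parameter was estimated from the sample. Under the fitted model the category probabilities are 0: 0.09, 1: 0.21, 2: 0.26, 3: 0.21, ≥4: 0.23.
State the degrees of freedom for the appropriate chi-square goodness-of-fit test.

There are k = 5 categories and 1 parameter estimated from the data, so df = 5 − 1 − 1 = 3.

3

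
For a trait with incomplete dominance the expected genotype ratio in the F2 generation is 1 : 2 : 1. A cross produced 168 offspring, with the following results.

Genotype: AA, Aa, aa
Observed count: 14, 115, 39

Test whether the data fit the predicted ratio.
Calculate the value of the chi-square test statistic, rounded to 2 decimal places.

30.32

Ratio total = 4. Expected counts: 168×1/4 = 42, 168×2/4 = 84, 168×1/4 = 42.
χ² = (14−42)²/42 + (115−84)²/84 + (39−42)²/42
   = 18.667 + 11.440 + 0.214
Sum = 30.32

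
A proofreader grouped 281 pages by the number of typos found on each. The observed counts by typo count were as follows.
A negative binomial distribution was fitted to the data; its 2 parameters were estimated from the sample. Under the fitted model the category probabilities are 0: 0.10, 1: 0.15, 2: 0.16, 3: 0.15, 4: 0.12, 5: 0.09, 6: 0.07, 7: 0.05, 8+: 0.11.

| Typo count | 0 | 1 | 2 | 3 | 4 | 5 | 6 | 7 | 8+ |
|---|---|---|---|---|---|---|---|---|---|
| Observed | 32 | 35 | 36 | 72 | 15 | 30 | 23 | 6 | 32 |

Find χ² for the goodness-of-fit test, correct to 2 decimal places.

Expected counts E_i = n·p_i: 281×0.10 = 28.1, 281×0.15 = 42.15, 281×0.16 = 44.96, 281×0.15 = 42.15, 281×0.12 = 33.72, 281×0.09 = 25.29, 281×0.07 = 19.67, 281×0.05 = 14.05, 281×0.11 = 30.91.
0: (32 − 28.1)²/28.1 = 15.21/28.1 = 0.541
1: (35 − 42.15)²/42.15 = 51.1225/42.15 = 1.213
2: (36 − 44.96)²/44.96 = 80.2816/44.96 = 1.786
3: (72 − 42.15)²/42.15 = 891.0225/42.15 = 21.139
4: (15 − 33.72)²/33.72 = 350.4384/33.72 = 10.393
5: (30 − 25.29)²/25.29 = 22.1841/25.29 = 0.877
6: (23 − 19.67)²/19.67 = 11.0889/19.67 = 0.564
7: (6 − 14.05)²/14.05 = 64.8025/14.05 = 4.612
8+: (32 − 30.91)²/30.91 = 1.1881/30.91 = 0.038
Sum = 41.16

41.16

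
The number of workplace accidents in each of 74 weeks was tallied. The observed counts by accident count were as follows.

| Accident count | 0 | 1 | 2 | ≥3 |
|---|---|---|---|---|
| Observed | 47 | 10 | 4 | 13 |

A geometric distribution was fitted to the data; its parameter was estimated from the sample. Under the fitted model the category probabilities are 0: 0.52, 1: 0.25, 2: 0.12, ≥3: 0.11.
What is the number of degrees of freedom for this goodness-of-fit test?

2

There are k = 4 categories and 1 parameter estimated from the data, so df = 4 − 1 − 1 = 2.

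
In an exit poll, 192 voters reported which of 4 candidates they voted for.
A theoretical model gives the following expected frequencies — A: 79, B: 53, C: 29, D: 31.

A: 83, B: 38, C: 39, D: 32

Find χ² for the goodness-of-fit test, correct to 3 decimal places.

A: (83 − 79)²/79 = 16/79 = 0.2025
B: (38 − 53)²/53 = 225/53 = 4.2453
C: (39 − 29)²/29 = 100/29 = 3.4483
D: (32 − 31)²/31 = 1/31 = 0.0323
Sum = 7.928

7.928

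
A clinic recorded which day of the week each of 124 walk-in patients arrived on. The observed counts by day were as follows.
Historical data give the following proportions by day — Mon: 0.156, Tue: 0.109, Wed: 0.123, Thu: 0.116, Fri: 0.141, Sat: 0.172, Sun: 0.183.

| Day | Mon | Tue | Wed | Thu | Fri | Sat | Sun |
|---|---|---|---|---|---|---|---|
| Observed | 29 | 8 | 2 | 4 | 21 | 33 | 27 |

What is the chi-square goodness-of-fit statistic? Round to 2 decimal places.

Expected counts E_i = n·p_i: 124×0.156 = 19.344, 124×0.109 = 13.516, 124×0.123 = 15.252, 124×0.116 = 14.384, 124×0.141 = 17.484, 124×0.172 = 21.328, 124×0.183 = 22.692.
cat         O        E   (O−E)²/E
Mon        29   19.344      4.820
Tue         8   13.516      2.251
Wed         2   15.252     11.514
Thu         4   14.384      7.496
Fri        21   17.484      0.707
Sat        33   21.328      6.388
Sun        27   22.692      0.818
Sum = 33.99

33.99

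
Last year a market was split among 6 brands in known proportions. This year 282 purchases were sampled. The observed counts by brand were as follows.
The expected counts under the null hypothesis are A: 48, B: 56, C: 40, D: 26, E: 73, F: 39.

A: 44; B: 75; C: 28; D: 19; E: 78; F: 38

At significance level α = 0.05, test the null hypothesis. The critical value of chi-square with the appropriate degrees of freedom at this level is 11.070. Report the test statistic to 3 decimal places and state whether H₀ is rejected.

12.632; reject

A: (44 − 48)²/48 = 16/48 = 0.3333
B: (75 − 56)²/56 = 361/56 = 6.4464
C: (28 − 40)²/40 = 144/40 = 3.6000
D: (19 − 26)²/26 = 49/26 = 1.8846
E: (78 − 73)²/73 = 25/73 = 0.3425
F: (38 − 39)²/39 = 1/39 = 0.0256
Sum = 12.632
df = 5. Since 12.632 > 11.070, we reject H₀.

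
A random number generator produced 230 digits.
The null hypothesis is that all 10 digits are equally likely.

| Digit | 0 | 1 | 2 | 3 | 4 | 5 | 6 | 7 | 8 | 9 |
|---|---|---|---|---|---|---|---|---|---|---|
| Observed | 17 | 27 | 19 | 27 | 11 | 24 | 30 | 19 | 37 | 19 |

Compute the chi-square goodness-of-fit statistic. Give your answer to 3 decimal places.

Expected count for each of the 10 categories: 230/10 = 23.
χ² = (17−23)²/23 + (27−23)²/23 + (19−23)²/23 + (27−23)²/23 + (11−23)²/23 + (24−23)²/23 + (30−23)²/23 + (19−23)²/23 + (37−23)²/23 + (19−23)²/23
   = 1.5652 + 0.6957 + 0.6957 + 0.6957 + 6.2609 + 0.0435 + 2.1304 + 0.6957 + 8.5217 + 0.6957
Sum = 22.000

22.000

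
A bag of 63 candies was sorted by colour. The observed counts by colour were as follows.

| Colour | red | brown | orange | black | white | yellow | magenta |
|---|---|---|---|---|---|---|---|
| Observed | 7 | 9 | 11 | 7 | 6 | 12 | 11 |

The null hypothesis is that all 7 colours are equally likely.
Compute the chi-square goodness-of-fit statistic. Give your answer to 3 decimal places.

3.778

Expected count for each of the 7 categories: 63/7 = 9.
red: (7 − 9)²/9 = 4/9 = 0.4444
brown: (9 − 9)²/9 = 0/9 = 0.0000
orange: (11 − 9)²/9 = 4/9 = 0.4444
black: (7 − 9)²/9 = 4/9 = 0.4444
white: (6 − 9)²/9 = 9/9 = 1.0000
yellow: (12 − 9)²/9 = 9/9 = 1.0000
magenta: (11 − 9)²/9 = 4/9 = 0.4444
Sum = 3.778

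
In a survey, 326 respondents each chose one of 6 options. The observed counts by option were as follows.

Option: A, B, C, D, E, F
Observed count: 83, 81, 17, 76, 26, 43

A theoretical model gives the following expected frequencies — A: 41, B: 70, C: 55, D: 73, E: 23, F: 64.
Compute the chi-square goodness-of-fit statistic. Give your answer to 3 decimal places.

A: (83 − 41)²/41 = 1764/41 = 43.0244
B: (81 − 70)²/70 = 121/70 = 1.7286
C: (17 − 55)²/55 = 1444/55 = 26.2545
D: (76 − 73)²/73 = 9/73 = 0.1233
E: (26 − 23)²/23 = 9/23 = 0.3913
F: (43 − 64)²/64 = 441/64 = 6.8906
Sum = 78.413

78.413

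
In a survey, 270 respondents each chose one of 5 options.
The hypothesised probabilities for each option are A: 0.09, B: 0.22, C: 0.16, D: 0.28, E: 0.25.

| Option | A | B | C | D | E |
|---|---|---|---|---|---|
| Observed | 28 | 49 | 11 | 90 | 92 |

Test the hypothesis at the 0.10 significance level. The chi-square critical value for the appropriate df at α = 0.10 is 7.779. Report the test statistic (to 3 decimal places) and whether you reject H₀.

Expected counts E_i = n·p_i: 270×0.09 = 24.3, 270×0.22 = 59.4, 270×0.16 = 43.2, 270×0.28 = 75.6, 270×0.25 = 67.5.
cat         O        E   (O−E)²/E
A          28     24.3     0.5634
B          49     59.4     1.8209
C          11     43.2    24.0009
D          90     75.6     2.7429
E          92     67.5     8.8926
Sum = 38.021
df = 4. Since 38.021 > 7.779, we reject H₀.

38.021; reject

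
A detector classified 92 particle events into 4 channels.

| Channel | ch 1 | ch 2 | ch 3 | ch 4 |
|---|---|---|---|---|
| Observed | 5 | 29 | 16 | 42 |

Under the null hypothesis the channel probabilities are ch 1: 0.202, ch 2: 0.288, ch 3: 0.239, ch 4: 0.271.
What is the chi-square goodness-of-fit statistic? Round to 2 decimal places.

23.48

Expected counts E_i = n·p_i: 92×0.202 = 18.584, 92×0.288 = 26.496, 92×0.239 = 21.988, 92×0.271 = 24.932.
cat         O        E   (O−E)²/E
ch 1        5   18.584      9.929
ch 2       29   26.496      0.237
ch 3       16   21.988      1.631
ch 4       42   24.932     11.684
Sum = 23.48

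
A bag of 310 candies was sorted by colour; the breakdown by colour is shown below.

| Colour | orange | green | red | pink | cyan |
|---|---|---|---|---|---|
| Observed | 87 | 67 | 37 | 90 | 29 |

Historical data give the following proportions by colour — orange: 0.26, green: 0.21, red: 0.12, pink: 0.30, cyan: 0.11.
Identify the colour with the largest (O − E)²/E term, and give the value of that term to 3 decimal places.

Expected counts E_i = n·p_i: 310×0.26 = 80.6, 310×0.21 = 65.1, 310×0.12 = 37.2, 310×0.30 = 93, 310×0.11 = 34.1.
cat         O        E   (O−E)²/E
orange     87     80.6     0.5082
green      67     65.1     0.0555
red        37     37.2     0.0011
pink       90       93     0.0968
cyan       29     34.1     0.7628
The largest term is for cyan: 0.763.

cyan, 0.763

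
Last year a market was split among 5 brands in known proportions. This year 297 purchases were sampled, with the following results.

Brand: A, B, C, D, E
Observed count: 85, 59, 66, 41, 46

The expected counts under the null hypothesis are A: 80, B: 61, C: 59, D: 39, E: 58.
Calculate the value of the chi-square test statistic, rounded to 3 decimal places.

3.794

χ² = (85−80)²/80 + (59−61)²/61 + (66−59)²/59 + (41−39)²/39 + (46−58)²/58
   = 0.3125 + 0.0656 + 0.8305 + 0.1026 + 2.4828
Sum = 3.794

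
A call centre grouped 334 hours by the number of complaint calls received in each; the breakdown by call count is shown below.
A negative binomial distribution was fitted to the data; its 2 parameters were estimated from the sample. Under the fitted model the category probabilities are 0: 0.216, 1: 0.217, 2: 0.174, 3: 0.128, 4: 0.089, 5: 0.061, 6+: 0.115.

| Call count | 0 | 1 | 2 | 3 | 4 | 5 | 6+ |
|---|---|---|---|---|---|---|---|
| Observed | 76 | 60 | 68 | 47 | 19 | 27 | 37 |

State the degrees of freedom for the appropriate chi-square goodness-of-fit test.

4

There are k = 7 categories and 2 parameters estimated from the data, so df = 7 − 1 − 2 = 4.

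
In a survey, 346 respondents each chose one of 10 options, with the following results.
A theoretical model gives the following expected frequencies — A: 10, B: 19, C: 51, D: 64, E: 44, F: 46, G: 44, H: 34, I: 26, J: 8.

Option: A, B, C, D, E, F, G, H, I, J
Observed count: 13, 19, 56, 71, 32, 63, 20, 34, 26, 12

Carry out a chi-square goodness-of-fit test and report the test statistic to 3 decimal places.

A: (13 − 10)²/10 = 9/10 = 0.9000
B: (19 − 19)²/19 = 0/19 = 0.0000
C: (56 − 51)²/51 = 25/51 = 0.4902
D: (71 − 64)²/64 = 49/64 = 0.7656
E: (32 − 44)²/44 = 144/44 = 3.2727
F: (63 − 46)²/46 = 289/46 = 6.2826
G: (20 − 44)²/44 = 576/44 = 13.0909
H: (34 − 34)²/34 = 0/34 = 0.0000
I: (26 − 26)²/26 = 0/26 = 0.0000
J: (12 − 8)²/8 = 16/8 = 2.0000
Sum = 26.802

26.802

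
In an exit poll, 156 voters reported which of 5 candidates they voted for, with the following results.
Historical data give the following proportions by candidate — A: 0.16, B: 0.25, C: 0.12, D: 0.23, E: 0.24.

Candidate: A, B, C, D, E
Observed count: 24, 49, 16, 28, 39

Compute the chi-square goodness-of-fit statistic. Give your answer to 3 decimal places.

4.792

Expected counts E_i = n·p_i: 156×0.16 = 24.96, 156×0.25 = 39, 156×0.12 = 18.72, 156×0.23 = 35.88, 156×0.24 = 37.44.
cat         O        E   (O−E)²/E
A          24    24.96     0.0369
B          49       39     2.5641
C          16    18.72     0.3952
D          28    35.88     1.7306
E          39    37.44     0.0650
Sum = 4.792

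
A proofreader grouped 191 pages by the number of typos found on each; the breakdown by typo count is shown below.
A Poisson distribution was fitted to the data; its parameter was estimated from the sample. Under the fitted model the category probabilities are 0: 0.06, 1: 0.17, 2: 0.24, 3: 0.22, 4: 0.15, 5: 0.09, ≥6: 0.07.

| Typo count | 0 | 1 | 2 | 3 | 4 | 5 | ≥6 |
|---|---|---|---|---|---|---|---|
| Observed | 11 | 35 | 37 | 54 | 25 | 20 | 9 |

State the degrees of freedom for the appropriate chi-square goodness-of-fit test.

5

There are k = 7 categories and 1 parameter estimated from the data, so df = 7 − 1 − 1 = 5.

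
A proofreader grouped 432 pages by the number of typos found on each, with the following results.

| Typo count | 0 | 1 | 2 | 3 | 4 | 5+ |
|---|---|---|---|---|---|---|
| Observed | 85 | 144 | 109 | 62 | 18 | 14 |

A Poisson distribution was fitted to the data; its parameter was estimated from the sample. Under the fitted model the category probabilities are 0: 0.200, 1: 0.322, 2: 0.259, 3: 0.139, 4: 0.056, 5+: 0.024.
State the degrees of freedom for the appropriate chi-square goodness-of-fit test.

4

There are k = 6 categories and 1 parameter estimated from the data, so df = 6 − 1 − 1 = 4.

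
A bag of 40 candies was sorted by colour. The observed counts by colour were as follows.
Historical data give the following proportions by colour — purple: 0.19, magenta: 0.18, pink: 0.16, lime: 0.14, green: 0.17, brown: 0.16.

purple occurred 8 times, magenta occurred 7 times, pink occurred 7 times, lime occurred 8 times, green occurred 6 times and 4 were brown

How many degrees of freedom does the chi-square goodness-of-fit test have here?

There are k = 6 categories and no parameters were estimated from the data, so df = 6 − 1 = 5.

5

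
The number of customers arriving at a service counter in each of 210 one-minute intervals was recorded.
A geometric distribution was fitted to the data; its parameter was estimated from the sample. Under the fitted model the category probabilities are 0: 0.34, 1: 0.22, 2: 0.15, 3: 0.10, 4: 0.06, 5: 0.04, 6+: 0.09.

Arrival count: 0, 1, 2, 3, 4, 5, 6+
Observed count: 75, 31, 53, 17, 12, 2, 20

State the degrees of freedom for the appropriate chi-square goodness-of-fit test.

5

There are k = 7 categories and 1 parameter estimated from the data, so df = 7 − 1 − 1 = 5.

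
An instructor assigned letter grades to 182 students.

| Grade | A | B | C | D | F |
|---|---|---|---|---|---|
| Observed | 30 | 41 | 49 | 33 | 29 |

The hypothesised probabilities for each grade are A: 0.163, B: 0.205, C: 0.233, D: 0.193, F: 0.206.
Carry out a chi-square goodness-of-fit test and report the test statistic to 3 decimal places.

Expected counts E_i = n·p_i: 182×0.163 = 29.666, 182×0.205 = 37.31, 182×0.233 = 42.406, 182×0.193 = 35.126, 182×0.206 = 37.492.
cat         O        E   (O−E)²/E
A          30   29.666     0.0038
B          41    37.31     0.3649
C          49   42.406     1.0253
D          33   35.126     0.1287
F          29   37.492     1.9235
Sum = 3.446

3.446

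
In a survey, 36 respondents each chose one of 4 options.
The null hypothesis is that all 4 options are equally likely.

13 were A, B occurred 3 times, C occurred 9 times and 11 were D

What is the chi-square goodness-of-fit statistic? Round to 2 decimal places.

Expected count for each of the 4 categories: 36/4 = 9.
χ² = (13−9)²/9 + (3−9)²/9 + (9−9)²/9 + (11−9)²/9
   = 1.778 + 4.000 + 0.000 + 0.444
Sum = 6.22

6.22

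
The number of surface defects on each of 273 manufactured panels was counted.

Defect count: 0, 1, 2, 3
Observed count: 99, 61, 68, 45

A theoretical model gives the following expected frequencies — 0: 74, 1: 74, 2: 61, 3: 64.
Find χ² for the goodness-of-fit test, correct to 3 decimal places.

17.174

0: (99 − 74)²/74 = 625/74 = 8.4459
1: (61 − 74)²/74 = 169/74 = 2.2838
2: (68 − 61)²/61 = 49/61 = 0.8033
3: (45 − 64)²/64 = 361/64 = 5.6406
Sum = 17.174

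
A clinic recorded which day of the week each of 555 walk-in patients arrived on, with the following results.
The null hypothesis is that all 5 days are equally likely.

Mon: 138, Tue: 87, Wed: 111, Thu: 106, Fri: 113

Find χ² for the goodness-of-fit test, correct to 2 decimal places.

12.02

Expected count for each of the 5 categories: 555/5 = 111.
Mon: (138 − 111)²/111 = 729/111 = 6.568
Tue: (87 − 111)²/111 = 576/111 = 5.189
Wed: (111 − 111)²/111 = 0/111 = 0.000
Thu: (106 − 111)²/111 = 25/111 = 0.225
Fri: (113 − 111)²/111 = 4/111 = 0.036
Sum = 12.02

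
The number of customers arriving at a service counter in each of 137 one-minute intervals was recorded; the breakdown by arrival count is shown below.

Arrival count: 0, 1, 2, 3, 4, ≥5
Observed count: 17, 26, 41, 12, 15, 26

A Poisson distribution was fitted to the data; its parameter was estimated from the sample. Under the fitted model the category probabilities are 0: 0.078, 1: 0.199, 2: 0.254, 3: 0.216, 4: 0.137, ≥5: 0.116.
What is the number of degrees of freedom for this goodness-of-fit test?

4

There are k = 6 categories and 1 parameter estimated from the data, so df = 6 − 1 − 1 = 4.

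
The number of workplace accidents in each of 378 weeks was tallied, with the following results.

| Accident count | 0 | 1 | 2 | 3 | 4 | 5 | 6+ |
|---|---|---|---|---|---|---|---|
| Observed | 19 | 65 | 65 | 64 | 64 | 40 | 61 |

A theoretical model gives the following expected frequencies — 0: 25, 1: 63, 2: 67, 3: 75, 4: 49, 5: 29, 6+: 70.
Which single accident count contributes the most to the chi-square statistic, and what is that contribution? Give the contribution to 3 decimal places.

χ² = (19−25)²/25 + (65−63)²/63 + (65−67)²/67 + (64−75)²/75 + (64−49)²/49 + (40−29)²/29 + (61−70)²/70
   = 1.4400 + 0.0635 + 0.0597 + 1.6133 + 4.5918 + 4.1724 + 1.1571
The largest term is for 4: 4.592.

4, 4.592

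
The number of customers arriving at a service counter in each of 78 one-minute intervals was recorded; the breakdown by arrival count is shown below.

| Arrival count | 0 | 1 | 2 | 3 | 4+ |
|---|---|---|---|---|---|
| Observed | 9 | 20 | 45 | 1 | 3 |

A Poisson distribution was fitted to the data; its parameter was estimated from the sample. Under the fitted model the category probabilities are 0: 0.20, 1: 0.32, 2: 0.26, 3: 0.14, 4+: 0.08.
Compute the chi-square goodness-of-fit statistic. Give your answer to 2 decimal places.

44.60

Expected counts E_i = n·p_i: 78×0.20 = 15.6, 78×0.32 = 24.96, 78×0.26 = 20.28, 78×0.14 = 10.92, 78×0.08 = 6.24.
χ² = (9−15.6)²/15.6 + (20−24.96)²/24.96 + (45−20.28)²/20.28 + (1−10.92)²/10.92 + (3−6.24)²/6.24
   = 2.792 + 0.986 + 30.132 + 9.012 + 1.682
Sum = 44.60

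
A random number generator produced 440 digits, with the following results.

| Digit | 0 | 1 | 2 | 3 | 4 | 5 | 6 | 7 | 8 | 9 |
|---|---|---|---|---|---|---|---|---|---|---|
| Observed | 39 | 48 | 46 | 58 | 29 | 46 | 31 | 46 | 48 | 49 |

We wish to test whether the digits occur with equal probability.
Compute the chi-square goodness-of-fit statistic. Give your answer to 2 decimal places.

Expected count for each of the 10 categories: 440/10 = 44.
cat         O        E   (O−E)²/E
0          39       44      0.568
1          48       44      0.364
2          46       44      0.091
3          58       44      4.455
4          29       44      5.114
5          46       44      0.091
6          31       44      3.841
7          46       44      0.091
8          48       44      0.364
9          49       44      0.568
Sum = 15.55

15.55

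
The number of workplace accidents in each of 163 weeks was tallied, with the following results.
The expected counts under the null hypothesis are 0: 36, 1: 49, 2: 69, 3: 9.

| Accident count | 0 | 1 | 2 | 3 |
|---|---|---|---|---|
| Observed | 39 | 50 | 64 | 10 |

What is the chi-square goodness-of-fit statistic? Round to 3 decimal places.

0: (39 − 36)²/36 = 9/36 = 0.2500
1: (50 − 49)²/49 = 1/49 = 0.0204
2: (64 − 69)²/69 = 25/69 = 0.3623
3: (10 − 9)²/9 = 1/9 = 0.1111
Sum = 0.744

0.744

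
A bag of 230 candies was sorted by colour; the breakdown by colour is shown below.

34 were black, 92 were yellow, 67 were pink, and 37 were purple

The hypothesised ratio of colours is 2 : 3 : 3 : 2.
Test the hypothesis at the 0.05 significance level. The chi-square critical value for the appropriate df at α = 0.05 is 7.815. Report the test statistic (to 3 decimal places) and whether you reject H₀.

12.616; reject

Ratio total = 10. Expected counts: 230×2/10 = 46, 230×3/10 = 69, 230×3/10 = 69, 230×2/10 = 46.
black: (34 − 46)²/46 = 144/46 = 3.1304
yellow: (92 − 69)²/69 = 529/69 = 7.6667
pink: (67 − 69)²/69 = 4/69 = 0.0580
purple: (37 − 46)²/46 = 81/46 = 1.7609
Sum = 12.616
df = 3. Since 12.616 > 7.815, we reject H₀.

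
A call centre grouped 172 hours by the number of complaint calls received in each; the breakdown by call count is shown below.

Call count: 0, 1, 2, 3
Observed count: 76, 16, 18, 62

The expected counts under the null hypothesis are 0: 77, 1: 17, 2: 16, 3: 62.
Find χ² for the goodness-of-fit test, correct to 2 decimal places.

0.32

χ² = (76−77)²/77 + (16−17)²/17 + (18−16)²/16 + (62−62)²/62
   = 0.013 + 0.059 + 0.250 + 0.000
Sum = 0.32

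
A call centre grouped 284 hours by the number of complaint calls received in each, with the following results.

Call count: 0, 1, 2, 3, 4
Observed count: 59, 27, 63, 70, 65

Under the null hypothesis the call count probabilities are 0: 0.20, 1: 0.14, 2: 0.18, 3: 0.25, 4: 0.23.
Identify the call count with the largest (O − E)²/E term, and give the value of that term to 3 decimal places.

1, 4.095

Expected counts E_i = n·p_i: 284×0.20 = 56.8, 284×0.14 = 39.76, 284×0.18 = 51.12, 284×0.25 = 71, 284×0.23 = 65.32.
χ² = (59−56.8)²/56.8 + (27−39.76)²/39.76 + (63−51.12)²/51.12 + (70−71)²/71 + (65−65.32)²/65.32
   = 0.0852 + 4.0950 + 2.7608 + 0.0141 + 0.0016
The largest term is for 1: 4.095.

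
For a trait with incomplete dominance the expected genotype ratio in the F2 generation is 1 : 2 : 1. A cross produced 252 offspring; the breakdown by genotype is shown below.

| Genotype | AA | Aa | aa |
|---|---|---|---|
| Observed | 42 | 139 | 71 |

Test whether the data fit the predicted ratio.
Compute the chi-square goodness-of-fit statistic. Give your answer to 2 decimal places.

9.36

Ratio total = 4. Expected counts: 252×1/4 = 63, 252×2/4 = 126, 252×1/4 = 63.
χ² = (42−63)²/63 + (139−126)²/126 + (71−63)²/63
   = 7.000 + 1.341 + 1.016
Sum = 9.36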